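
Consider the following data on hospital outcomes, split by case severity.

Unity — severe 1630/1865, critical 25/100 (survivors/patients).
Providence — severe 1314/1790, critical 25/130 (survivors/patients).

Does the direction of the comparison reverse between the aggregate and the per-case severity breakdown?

Severe: Unity 1630/1865 = 87.4%, Providence 1314/1790 = 73.4% → Unity
Critical: Unity 25/100 = 25.0%, Providence 25/130 = 19.2% → Unity
Overall: Unity 1655/1965 = 84.2%, Providence 1339/1920 = 69.7% → Unity
Unity wins overall and in every case group — no reversal.

No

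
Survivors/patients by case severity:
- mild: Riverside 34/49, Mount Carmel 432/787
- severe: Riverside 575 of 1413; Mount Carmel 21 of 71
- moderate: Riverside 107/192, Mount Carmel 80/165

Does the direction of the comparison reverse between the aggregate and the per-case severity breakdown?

Mild: Riverside 34/49 = 69.4%, Mount Carmel 432/787 = 54.9% → Riverside
Severe: Riverside 575/1413 = 40.7%, Mount Carmel 21/71 = 29.6% → Riverside
Moderate: Riverside 107/192 = 55.7%, Mount Carmel 80/165 = 48.5% → Riverside
Overall: Riverside 716/1654 = 43.3%, Mount Carmel 533/1023 = 52.1% → Mount Carmel
Riverside wins each case group but Mount Carmel wins overall — the comparison reverses. Riverside's patients skew toward severe, which has a lower base rate.

Yes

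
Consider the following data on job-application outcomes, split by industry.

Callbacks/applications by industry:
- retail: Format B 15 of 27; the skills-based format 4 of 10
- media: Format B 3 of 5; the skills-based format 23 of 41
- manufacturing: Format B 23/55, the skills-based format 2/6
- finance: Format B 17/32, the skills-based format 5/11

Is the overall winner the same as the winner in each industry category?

No

Retail: Format B 15/27 = 55.6%, the skills-based format 4/10 = 40.0% → Format B
Media: Format B 3/5 = 60.0%, the skills-based format 23/41 = 56.1% → Format B
Manufacturing: Format B 23/55 = 41.8%, the skills-based format 2/6 = 33.3% → Format B
Finance: Format B 17/32 = 53.1%, the skills-based format 5/11 = 45.5% → Format B
Overall: Format B 58/119 = 48.7%, the skills-based format 34/68 = 50.0% → the skills-based format
Format B wins each industry group but the skills-based format wins overall — the comparison reverses. Format B's applications skew toward manufacturing, which has a lower base rate.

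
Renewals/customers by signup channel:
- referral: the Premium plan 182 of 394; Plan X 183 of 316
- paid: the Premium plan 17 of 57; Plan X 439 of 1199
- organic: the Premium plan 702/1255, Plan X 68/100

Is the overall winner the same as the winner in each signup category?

Referral: the Premium plan 182/394 = 46.2%, Plan X 183/316 = 57.9% → Plan X
Paid: the Premium plan 17/57 = 29.8%, Plan X 439/1199 = 36.6% → Plan X
Organic: the Premium plan 702/1255 = 55.9%, Plan X 68/100 = 68.0% → Plan X
Overall: the Premium plan 901/1706 = 52.8%, Plan X 690/1615 = 42.7% → the Premium plan
Plan X wins each signup group but the Premium plan wins overall — the comparison reverses. Plan X's customers skew toward paid, which has a lower base rate.

No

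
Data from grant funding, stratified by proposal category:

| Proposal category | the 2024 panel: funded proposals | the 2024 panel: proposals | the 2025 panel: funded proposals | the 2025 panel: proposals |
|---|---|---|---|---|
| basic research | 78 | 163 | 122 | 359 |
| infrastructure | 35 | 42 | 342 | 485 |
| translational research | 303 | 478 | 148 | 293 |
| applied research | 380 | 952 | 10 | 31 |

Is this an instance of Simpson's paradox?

Yes

Basic research: the 2024 panel 78/163 = 47.9%, the 2025 panel 122/359 = 34.0% → the 2024 panel
Infrastructure: the 2024 panel 35/42 = 83.3%, the 2025 panel 342/485 = 70.5% → the 2024 panel
Translational research: the 2024 panel 303/478 = 63.4%, the 2025 panel 148/293 = 50.5% → the 2024 panel
Applied research: the 2024 panel 380/952 = 39.9%, the 2025 panel 10/31 = 32.3% → the 2024 panel
Overall: the 2024 panel 796/1635 = 48.7%, the 2025 panel 622/1168 = 53.3% → the 2025 panel
The 2024 panel wins each proposal group but the 2025 panel wins overall — the comparison reverses. The 2024 panel's proposals skew toward applied research, which has a lower base rate.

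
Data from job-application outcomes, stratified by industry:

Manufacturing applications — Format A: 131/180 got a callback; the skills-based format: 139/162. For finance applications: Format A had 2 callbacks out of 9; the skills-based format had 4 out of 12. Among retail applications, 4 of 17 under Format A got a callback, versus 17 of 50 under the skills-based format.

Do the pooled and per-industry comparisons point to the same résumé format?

Yes

Manufacturing: Format A 131/180 = 72.8%, the skills-based format 139/162 = 85.8% → the skills-based format
Finance: Format A 2/9 = 22.2%, the skills-based format 4/12 = 33.3% → the skills-based format
Retail: Format A 4/17 = 23.5%, the skills-based format 17/50 = 34.0% → the skills-based format
Overall: Format A 137/206 = 66.5%, the skills-based format 160/224 = 71.4% → the skills-based format
The skills-based format wins overall and in every industry group — no reversal.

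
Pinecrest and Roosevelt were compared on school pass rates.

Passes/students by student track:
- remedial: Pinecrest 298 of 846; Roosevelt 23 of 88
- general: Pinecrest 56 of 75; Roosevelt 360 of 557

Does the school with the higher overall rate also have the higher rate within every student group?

No

Remedial: Pinecrest 298/846 = 35.2%, Roosevelt 23/88 = 26.1% → Pinecrest
General: Pinecrest 56/75 = 74.7%, Roosevelt 360/557 = 64.6% → Pinecrest
Overall: Pinecrest 354/921 = 38.4%, Roosevelt 383/645 = 59.4% → Roosevelt
Pinecrest wins each student group but Roosevelt wins overall — the comparison reverses. Pinecrest's students skew toward remedial, which has a lower base rate.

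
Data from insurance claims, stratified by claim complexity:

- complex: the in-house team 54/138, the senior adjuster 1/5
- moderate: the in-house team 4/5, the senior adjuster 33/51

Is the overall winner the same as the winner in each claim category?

No

Complex: the in-house team 54/138 = 39.1%, the senior adjuster 1/5 = 20.0% → the in-house team
Moderate: the in-house team 4/5 = 80.0%, the senior adjuster 33/51 = 64.7% → the in-house team
Overall: the in-house team 58/143 = 40.6%, the senior adjuster 34/56 = 60.7% → the senior adjuster
The in-house team wins each claim group but the senior adjuster wins overall — the comparison reverses. The in-house team's claims skew toward complex, which has a lower base rate.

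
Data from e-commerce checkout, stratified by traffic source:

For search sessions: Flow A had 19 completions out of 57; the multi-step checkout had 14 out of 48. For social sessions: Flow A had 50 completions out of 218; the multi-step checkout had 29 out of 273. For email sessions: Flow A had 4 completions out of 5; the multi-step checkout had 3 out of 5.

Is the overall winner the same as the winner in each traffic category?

Yes

Search: Flow A 19/57 = 33.3%, the multi-step checkout 14/48 = 29.2% → Flow A
Social: Flow A 50/218 = 22.9%, the multi-step checkout 29/273 = 10.6% → Flow A
Email: Flow A 4/5 = 80.0%, the multi-step checkout 3/5 = 60.0% → Flow A
Overall: Flow A 73/280 = 26.1%, the multi-step checkout 46/326 = 14.1% → Flow A
Flow A wins overall and in every traffic group — no reversal.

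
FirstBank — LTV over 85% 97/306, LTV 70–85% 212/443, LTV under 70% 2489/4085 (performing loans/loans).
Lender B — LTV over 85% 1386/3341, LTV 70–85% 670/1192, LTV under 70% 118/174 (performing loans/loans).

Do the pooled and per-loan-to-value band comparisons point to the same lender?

No

LTV over 85%: FirstBank 97/306 = 31.7%, Lender B 1386/3341 = 41.5% → Lender B
LTV 70–85%: FirstBank 212/443 = 47.9%, Lender B 670/1192 = 56.2% → Lender B
LTV under 70%: FirstBank 2489/4085 = 60.9%, Lender B 118/174 = 67.8% → Lender B
Overall: FirstBank 2798/4834 = 57.9%, Lender B 2174/4707 = 46.2% → FirstBank
Lender B wins each loan-to-value group but FirstBank wins overall — the comparison reverses. Lender B's loans skew toward LTV over 85%, which has a lower base rate.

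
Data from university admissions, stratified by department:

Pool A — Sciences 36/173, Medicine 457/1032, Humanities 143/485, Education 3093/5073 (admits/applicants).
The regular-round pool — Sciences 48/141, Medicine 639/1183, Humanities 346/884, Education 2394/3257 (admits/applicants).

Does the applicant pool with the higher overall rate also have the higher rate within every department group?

Sciences: Pool A 36/173 = 20.8%, the regular-round pool 48/141 = 34.0% → the regular-round pool
Medicine: Pool A 457/1032 = 44.3%, the regular-round pool 639/1183 = 54.0% → the regular-round pool
Humanities: Pool A 143/485 = 29.5%, the regular-round pool 346/884 = 39.1% → the regular-round pool
Education: Pool A 3093/5073 = 61.0%, the regular-round pool 2394/3257 = 73.5% → the regular-round pool
Overall: Pool A 3729/6763 = 55.1%, the regular-round pool 3427/5465 = 62.7% → the regular-round pool
The regular-round pool wins overall and in every department group — no reversal.

Yes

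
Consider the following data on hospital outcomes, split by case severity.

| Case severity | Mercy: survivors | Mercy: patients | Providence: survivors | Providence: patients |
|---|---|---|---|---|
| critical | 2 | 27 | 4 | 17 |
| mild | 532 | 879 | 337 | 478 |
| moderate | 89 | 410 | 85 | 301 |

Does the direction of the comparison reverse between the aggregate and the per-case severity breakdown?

No

Critical: Mercy 2/27 = 7.4%, Providence 4/17 = 23.5% → Providence
Mild: Mercy 532/879 = 60.5%, Providence 337/478 = 70.5% → Providence
Moderate: Mercy 89/410 = 21.7%, Providence 85/301 = 28.2% → Providence
Overall: Mercy 623/1316 = 47.3%, Providence 426/796 = 53.5% → Providence
Providence wins overall and in every case group — no reversal.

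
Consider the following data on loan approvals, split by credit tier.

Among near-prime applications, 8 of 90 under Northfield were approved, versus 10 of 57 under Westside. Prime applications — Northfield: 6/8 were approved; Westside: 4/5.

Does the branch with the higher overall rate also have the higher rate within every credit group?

Yes

Near-prime: Northfield 8/90 = 8.9%, Westside 10/57 = 17.5% → Westside
Prime: Northfield 6/8 = 75.0%, Westside 4/5 = 80.0% → Westside
Overall: Northfield 14/98 = 14.3%, Westside 14/62 = 22.6% → Westside
Westside wins overall and in every credit group — no reversal.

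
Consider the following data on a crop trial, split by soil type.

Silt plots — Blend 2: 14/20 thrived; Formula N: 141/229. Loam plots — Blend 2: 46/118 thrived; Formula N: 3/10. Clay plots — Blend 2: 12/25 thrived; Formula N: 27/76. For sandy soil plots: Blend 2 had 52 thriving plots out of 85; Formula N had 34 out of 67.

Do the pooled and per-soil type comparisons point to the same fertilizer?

No

Silt: Blend 2 14/20 = 70.0%, Formula N 141/229 = 61.6% → Blend 2
Loam: Blend 2 46/118 = 39.0%, Formula N 3/10 = 30.0% → Blend 2
Clay: Blend 2 12/25 = 48.0%, Formula N 27/76 = 35.5% → Blend 2
Sandy soil: Blend 2 52/85 = 61.2%, Formula N 34/67 = 50.7% → Blend 2
Overall: Blend 2 124/248 = 50.0%, Formula N 205/382 = 53.7% → Formula N
Blend 2 wins each soil group but Formula N wins overall — the comparison reverses. Blend 2's plots skew toward loam, which has a lower base rate.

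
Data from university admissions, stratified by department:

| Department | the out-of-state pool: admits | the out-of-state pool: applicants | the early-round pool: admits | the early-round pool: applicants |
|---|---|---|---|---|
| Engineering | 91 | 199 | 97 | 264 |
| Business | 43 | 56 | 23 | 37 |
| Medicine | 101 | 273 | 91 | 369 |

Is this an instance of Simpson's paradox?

Engineering: the out-of-state pool 91/199 = 45.7%, the early-round pool 97/264 = 36.7% → the out-of-state pool
Business: the out-of-state pool 43/56 = 76.8%, the early-round pool 23/37 = 62.2% → the out-of-state pool
Medicine: the out-of-state pool 101/273 = 37.0%, the early-round pool 91/369 = 24.7% → the out-of-state pool
Overall: the out-of-state pool 235/528 = 44.5%, the early-round pool 211/670 = 31.5% → the out-of-state pool
The out-of-state pool wins overall and in every department group — no reversal.

No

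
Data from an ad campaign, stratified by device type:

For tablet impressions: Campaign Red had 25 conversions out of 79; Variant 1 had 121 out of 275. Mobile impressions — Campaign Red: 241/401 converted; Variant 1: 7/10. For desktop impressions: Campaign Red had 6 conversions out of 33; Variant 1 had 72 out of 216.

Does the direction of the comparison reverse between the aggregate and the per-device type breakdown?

Tablet: Campaign Red 25/79 = 31.6%, Variant 1 121/275 = 44.0% → Variant 1
Mobile: Campaign Red 241/401 = 60.1%, Variant 1 7/10 = 70.0% → Variant 1
Desktop: Campaign Red 6/33 = 18.2%, Variant 1 72/216 = 33.3% → Variant 1
Overall: Campaign Red 272/513 = 53.0%, Variant 1 200/501 = 39.9% → Campaign Red
Variant 1 wins each device group but Campaign Red wins overall — the comparison reverses. Variant 1's impressions skew toward desktop, which has a lower base rate.

Yes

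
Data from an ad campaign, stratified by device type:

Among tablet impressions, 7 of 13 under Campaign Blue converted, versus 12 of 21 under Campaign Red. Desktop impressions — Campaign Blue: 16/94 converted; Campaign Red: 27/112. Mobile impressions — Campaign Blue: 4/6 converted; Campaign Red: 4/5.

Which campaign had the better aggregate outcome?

Campaign Red

Tablet: Campaign Blue 7/13 = 53.8%, Campaign Red 12/21 = 57.1% → Campaign Red
Desktop: Campaign Blue 16/94 = 17.0%, Campaign Red 27/112 = 24.1% → Campaign Red
Mobile: Campaign Blue 4/6 = 66.7%, Campaign Red 4/5 = 80.0% → Campaign Red
Overall: Campaign Blue 27/113 = 23.9%, Campaign Red 43/138 = 31.2% → Campaign Red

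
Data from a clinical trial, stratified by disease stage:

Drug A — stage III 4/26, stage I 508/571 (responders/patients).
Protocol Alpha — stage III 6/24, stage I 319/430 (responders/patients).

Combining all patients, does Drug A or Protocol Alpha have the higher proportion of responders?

Drug A

Stage III: Drug A 4/26 = 15.4%, Protocol Alpha 6/24 = 25.0% → Protocol Alpha
Stage I: Drug A 508/571 = 89.0%, Protocol Alpha 319/430 = 74.2% → Drug A
Overall: Drug A 512/597 = 85.8%, Protocol Alpha 325/454 = 71.6% → Drug A
(Neither sweeps every disease group, but Drug A has the higher pooled rate.)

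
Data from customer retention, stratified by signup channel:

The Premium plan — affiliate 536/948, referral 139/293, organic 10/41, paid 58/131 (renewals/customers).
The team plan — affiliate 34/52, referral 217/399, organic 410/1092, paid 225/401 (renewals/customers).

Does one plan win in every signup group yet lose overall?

Yes

Affiliate: the Premium plan 536/948 = 56.5%, the team plan 34/52 = 65.4% → the team plan
Referral: the Premium plan 139/293 = 47.4%, the team plan 217/399 = 54.4% → the team plan
Organic: the Premium plan 10/41 = 24.4%, the team plan 410/1092 = 37.5% → the team plan
Paid: the Premium plan 58/131 = 44.3%, the team plan 225/401 = 56.1% → the team plan
Overall: the Premium plan 743/1413 = 52.6%, the team plan 886/1944 = 45.6% → the Premium plan
The team plan wins each signup group but the Premium plan wins overall — the comparison reverses. The team plan's customers skew toward organic, which has a lower base rate.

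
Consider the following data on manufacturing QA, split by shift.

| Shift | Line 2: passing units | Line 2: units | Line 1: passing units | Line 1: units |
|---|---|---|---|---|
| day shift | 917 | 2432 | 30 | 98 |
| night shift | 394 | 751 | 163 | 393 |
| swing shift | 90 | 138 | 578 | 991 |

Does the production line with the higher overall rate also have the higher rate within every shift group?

Day shift: Line 2 917/2432 = 37.7%, Line 1 30/98 = 30.6% → Line 2
Night shift: Line 2 394/751 = 52.5%, Line 1 163/393 = 41.5% → Line 2
Swing shift: Line 2 90/138 = 65.2%, Line 1 578/991 = 58.3% → Line 2
Overall: Line 2 1401/3321 = 42.2%, Line 1 771/1482 = 52.0% → Line 1
Line 2 wins each shift group but Line 1 wins overall — the comparison reverses. Line 2's units skew toward day shift, which has a lower base rate.

No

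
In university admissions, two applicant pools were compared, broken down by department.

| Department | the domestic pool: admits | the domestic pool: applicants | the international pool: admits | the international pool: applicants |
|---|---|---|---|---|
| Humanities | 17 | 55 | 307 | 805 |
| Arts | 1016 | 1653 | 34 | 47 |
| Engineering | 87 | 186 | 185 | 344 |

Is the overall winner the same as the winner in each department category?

No

Humanities: the domestic pool 17/55 = 30.9%, the international pool 307/805 = 38.1% → the international pool
Arts: the domestic pool 1016/1653 = 61.5%, the international pool 34/47 = 72.3% → the international pool
Engineering: the domestic pool 87/186 = 46.8%, the international pool 185/344 = 53.8% → the international pool
Overall: the domestic pool 1120/1894 = 59.1%, the international pool 526/1196 = 44.0% → the domestic pool
The international pool wins each department group but the domestic pool wins overall — the comparison reverses. The international pool's applicants skew toward Humanities, which has a lower base rate.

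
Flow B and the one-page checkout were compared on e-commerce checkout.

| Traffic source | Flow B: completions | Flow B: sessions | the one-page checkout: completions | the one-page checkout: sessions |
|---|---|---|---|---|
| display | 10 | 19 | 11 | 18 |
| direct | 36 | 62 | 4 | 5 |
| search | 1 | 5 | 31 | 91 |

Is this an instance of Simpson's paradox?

Display: Flow B 10/19 = 52.6%, the one-page checkout 11/18 = 61.1% → the one-page checkout
Direct: Flow B 36/62 = 58.1%, the one-page checkout 4/5 = 80.0% → the one-page checkout
Search: Flow B 1/5 = 20.0%, the one-page checkout 31/91 = 34.1% → the one-page checkout
Overall: Flow B 47/86 = 54.7%, the one-page checkout 46/114 = 40.4% → Flow B
The one-page checkout wins each traffic group but Flow B wins overall — the comparison reverses. The one-page checkout's sessions skew toward search, which has a lower base rate.

Yes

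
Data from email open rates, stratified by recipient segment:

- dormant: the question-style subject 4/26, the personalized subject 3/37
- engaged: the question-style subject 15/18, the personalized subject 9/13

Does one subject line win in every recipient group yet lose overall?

No

Dormant: the question-style subject 4/26 = 15.4%, the personalized subject 3/37 = 8.1% → the question-style subject
Engaged: the question-style subject 15/18 = 83.3%, the personalized subject 9/13 = 69.2% → the question-style subject
Overall: the question-style subject 19/44 = 43.2%, the personalized subject 12/50 = 24.0% → the question-style subject
The question-style subject wins overall and in every recipient group — no reversal.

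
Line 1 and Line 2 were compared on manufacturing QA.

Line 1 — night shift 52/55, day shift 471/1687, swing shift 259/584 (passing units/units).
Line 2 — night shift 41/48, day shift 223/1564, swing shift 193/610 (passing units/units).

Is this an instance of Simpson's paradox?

No

Night shift: Line 1 52/55 = 94.5%, Line 2 41/48 = 85.4% → Line 1
Day shift: Line 1 471/1687 = 27.9%, Line 2 223/1564 = 14.3% → Line 1
Swing shift: Line 1 259/584 = 44.3%, Line 2 193/610 = 31.6% → Line 1
Overall: Line 1 782/2326 = 33.6%, Line 2 457/2222 = 20.6% → Line 1
Line 1 wins overall and in every shift group — no reversal.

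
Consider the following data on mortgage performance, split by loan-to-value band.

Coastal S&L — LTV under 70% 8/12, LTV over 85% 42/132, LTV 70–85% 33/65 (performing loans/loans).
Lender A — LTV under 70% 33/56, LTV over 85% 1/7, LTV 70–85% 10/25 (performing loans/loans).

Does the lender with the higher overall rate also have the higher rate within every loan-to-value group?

LTV under 70%: Coastal S&L 8/12 = 66.7%, Lender A 33/56 = 58.9% → Coastal S&L
LTV over 85%: Coastal S&L 42/132 = 31.8%, Lender A 1/7 = 14.3% → Coastal S&L
LTV 70–85%: Coastal S&L 33/65 = 50.8%, Lender A 10/25 = 40.0% → Coastal S&L
Overall: Coastal S&L 83/209 = 39.7%, Lender A 44/88 = 50.0% → Lender A
Coastal S&L wins each loan-to-value group but Lender A wins overall — the comparison reverses. Coastal S&L's loans skew toward LTV over 85%, which has a lower base rate.

No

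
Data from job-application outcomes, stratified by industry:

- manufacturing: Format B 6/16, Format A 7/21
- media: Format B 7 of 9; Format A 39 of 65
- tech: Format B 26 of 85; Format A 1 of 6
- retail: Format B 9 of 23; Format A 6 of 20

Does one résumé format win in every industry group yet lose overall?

Yes

Manufacturing: Format B 6/16 = 37.5%, Format A 7/21 = 33.3% → Format B
Media: Format B 7/9 = 77.8%, Format A 39/65 = 60.0% → Format B
Tech: Format B 26/85 = 30.6%, Format A 1/6 = 16.7% → Format B
Retail: Format B 9/23 = 39.1%, Format A 6/20 = 30.0% → Format B
Overall: Format B 48/133 = 36.1%, Format A 53/112 = 47.3% → Format A
Format B wins each industry group but Format A wins overall — the comparison reverses. Format B's applications skew toward tech, which has a lower base rate.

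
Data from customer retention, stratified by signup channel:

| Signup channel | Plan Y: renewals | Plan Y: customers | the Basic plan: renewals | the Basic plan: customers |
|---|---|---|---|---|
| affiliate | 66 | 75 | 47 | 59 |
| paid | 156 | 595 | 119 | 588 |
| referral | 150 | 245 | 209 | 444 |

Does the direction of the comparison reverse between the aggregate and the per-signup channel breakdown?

Affiliate: Plan Y 66/75 = 88.0%, the Basic plan 47/59 = 79.7% → Plan Y
Paid: Plan Y 156/595 = 26.2%, the Basic plan 119/588 = 20.2% → Plan Y
Referral: Plan Y 150/245 = 61.2%, the Basic plan 209/444 = 47.1% → Plan Y
Overall: Plan Y 372/915 = 40.7%, the Basic plan 375/1091 = 34.4% → Plan Y
Plan Y wins overall and in every signup group — no reversal.

No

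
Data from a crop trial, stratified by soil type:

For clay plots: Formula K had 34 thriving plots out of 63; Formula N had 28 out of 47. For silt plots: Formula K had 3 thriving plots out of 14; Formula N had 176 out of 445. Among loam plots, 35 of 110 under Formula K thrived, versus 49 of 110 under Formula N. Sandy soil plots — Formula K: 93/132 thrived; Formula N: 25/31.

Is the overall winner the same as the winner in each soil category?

Clay: Formula K 34/63 = 54.0%, Formula N 28/47 = 59.6% → Formula N
Silt: Formula K 3/14 = 21.4%, Formula N 176/445 = 39.6% → Formula N
Loam: Formula K 35/110 = 31.8%, Formula N 49/110 = 44.5% → Formula N
Sandy soil: Formula K 93/132 = 70.5%, Formula N 25/31 = 80.6% → Formula N
Overall: Formula K 165/319 = 51.7%, Formula N 278/633 = 43.9% → Formula K
Formula N wins each soil group but Formula K wins overall — the comparison reverses. Formula N's plots skew toward silt, which has a lower base rate.

No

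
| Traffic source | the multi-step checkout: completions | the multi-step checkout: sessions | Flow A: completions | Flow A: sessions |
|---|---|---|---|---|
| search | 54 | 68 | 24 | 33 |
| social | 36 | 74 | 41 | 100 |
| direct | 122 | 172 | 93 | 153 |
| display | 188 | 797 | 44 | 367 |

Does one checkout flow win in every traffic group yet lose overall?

Search: the multi-step checkout 54/68 = 79.4%, Flow A 24/33 = 72.7% → the multi-step checkout
Social: the multi-step checkout 36/74 = 48.6%, Flow A 41/100 = 41.0% → the multi-step checkout
Direct: the multi-step checkout 122/172 = 70.9%, Flow A 93/153 = 60.8% → the multi-step checkout
Display: the multi-step checkout 188/797 = 23.6%, Flow A 44/367 = 12.0% → the multi-step checkout
Overall: the multi-step checkout 400/1111 = 36.0%, Flow A 202/653 = 30.9% → the multi-step checkout
The multi-step checkout wins overall and in every traffic group — no reversal.

No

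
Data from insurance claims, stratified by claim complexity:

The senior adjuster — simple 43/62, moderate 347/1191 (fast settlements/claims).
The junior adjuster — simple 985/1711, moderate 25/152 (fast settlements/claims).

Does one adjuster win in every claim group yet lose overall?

Simple: the senior adjuster 43/62 = 69.4%, the junior adjuster 985/1711 = 57.6% → the senior adjuster
Moderate: the senior adjuster 347/1191 = 29.1%, the junior adjuster 25/152 = 16.4% → the senior adjuster
Overall: the senior adjuster 390/1253 = 31.1%, the junior adjuster 1010/1863 = 54.2% → the junior adjuster
The senior adjuster wins each claim group but the junior adjuster wins overall — the comparison reverses. The senior adjuster's claims skew toward moderate, which has a lower base rate.

Yes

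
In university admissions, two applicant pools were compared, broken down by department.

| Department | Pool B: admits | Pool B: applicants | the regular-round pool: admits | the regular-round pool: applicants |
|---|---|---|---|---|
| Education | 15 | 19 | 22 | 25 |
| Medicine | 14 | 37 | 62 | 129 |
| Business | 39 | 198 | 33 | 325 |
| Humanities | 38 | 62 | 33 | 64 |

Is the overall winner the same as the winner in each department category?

Education: Pool B 15/19 = 78.9%, the regular-round pool 22/25 = 88.0% → the regular-round pool
Medicine: Pool B 14/37 = 37.8%, the regular-round pool 62/129 = 48.1% → the regular-round pool
Business: Pool B 39/198 = 19.7%, the regular-round pool 33/325 = 10.2% → Pool B
Humanities: Pool B 38/62 = 61.3%, the regular-round pool 33/64 = 51.6% → Pool B
Overall: Pool B 106/316 = 33.5%, the regular-round pool 150/543 = 27.6% → Pool B
Neither sweeps: Pool B wins 2 of 4 groups, the regular-round pool wins 2. Pool B wins overall but not every group — no Simpson reversal.

No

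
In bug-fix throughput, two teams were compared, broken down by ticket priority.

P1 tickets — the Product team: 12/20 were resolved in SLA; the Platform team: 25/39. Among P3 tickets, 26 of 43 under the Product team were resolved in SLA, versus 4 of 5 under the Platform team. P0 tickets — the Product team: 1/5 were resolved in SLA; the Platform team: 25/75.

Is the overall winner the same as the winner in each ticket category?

No

P1: the Product team 12/20 = 60.0%, the Platform team 25/39 = 64.1% → the Platform team
P3: the Product team 26/43 = 60.5%, the Platform team 4/5 = 80.0% → the Platform team
P0: the Product team 1/5 = 20.0%, the Platform team 25/75 = 33.3% → the Platform team
Overall: the Product team 39/68 = 57.4%, the Platform team 54/119 = 45.4% → the Product team
The Platform team wins each ticket group but the Product team wins overall — the comparison reverses. The Platform team's tickets skew toward P0, which has a lower base rate.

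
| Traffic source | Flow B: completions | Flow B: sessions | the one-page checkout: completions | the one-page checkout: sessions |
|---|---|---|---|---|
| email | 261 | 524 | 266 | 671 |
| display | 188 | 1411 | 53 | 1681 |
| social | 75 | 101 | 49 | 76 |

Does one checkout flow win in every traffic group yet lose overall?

No

Email: Flow B 261/524 = 49.8%, the one-page checkout 266/671 = 39.6% → Flow B
Display: Flow B 188/1411 = 13.3%, the one-page checkout 53/1681 = 3.2% → Flow B
Social: Flow B 75/101 = 74.3%, the one-page checkout 49/76 = 64.5% → Flow B
Overall: Flow B 524/2036 = 25.7%, the one-page checkout 368/2428 = 15.2% → Flow B
Flow B wins overall and in every traffic group — no reversal.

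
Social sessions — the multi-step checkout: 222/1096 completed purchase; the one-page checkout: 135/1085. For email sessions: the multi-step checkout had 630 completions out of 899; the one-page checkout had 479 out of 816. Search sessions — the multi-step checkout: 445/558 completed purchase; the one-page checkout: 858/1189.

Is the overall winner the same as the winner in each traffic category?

Yes

Social: the multi-step checkout 222/1096 = 20.3%, the one-page checkout 135/1085 = 12.4% → the multi-step checkout
Email: the multi-step checkout 630/899 = 70.1%, the one-page checkout 479/816 = 58.7% → the multi-step checkout
Search: the multi-step checkout 445/558 = 79.7%, the one-page checkout 858/1189 = 72.2% → the multi-step checkout
Overall: the multi-step checkout 1297/2553 = 50.8%, the one-page checkout 1472/3090 = 47.6% → the multi-step checkout
The multi-step checkout wins overall and in every traffic group — no reversal.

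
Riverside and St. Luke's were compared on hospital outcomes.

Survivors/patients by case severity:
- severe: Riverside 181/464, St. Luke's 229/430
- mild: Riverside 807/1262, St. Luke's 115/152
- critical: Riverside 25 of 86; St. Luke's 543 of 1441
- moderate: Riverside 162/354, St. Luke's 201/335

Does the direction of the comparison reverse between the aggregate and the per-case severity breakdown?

Severe: Riverside 181/464 = 39.0%, St. Luke's 229/430 = 53.3% → St. Luke's
Mild: Riverside 807/1262 = 63.9%, St. Luke's 115/152 = 75.7% → St. Luke's
Critical: Riverside 25/86 = 29.1%, St. Luke's 543/1441 = 37.7% → St. Luke's
Moderate: Riverside 162/354 = 45.8%, St. Luke's 201/335 = 60.0% → St. Luke's
Overall: Riverside 1175/2166 = 54.2%, St. Luke's 1088/2358 = 46.1% → Riverside
St. Luke's wins each case group but Riverside wins overall — the comparison reverses. St. Luke's's patients skew toward critical, which has a lower base rate.

Yes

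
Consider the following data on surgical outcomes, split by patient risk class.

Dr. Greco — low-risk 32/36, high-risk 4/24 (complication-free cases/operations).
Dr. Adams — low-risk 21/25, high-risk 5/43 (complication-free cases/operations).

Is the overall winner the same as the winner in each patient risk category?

Yes

Low-risk: Dr. Greco 32/36 = 88.9%, Dr. Adams 21/25 = 84.0% → Dr. Greco
High-risk: Dr. Greco 4/24 = 16.7%, Dr. Adams 5/43 = 11.6% → Dr. Greco
Overall: Dr. Greco 36/60 = 60.0%, Dr. Adams 26/68 = 38.2% → Dr. Greco
Dr. Greco wins overall and in every patient risk group — no reversal.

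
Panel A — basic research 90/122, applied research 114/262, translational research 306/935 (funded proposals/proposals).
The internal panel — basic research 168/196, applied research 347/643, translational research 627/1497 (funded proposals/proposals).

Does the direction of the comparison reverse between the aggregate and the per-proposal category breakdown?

No

Basic research: Panel A 90/122 = 73.8%, the internal panel 168/196 = 85.7% → the internal panel
Applied research: Panel A 114/262 = 43.5%, the internal panel 347/643 = 54.0% → the internal panel
Translational research: Panel A 306/935 = 32.7%, the internal panel 627/1497 = 41.9% → the internal panel
Overall: Panel A 510/1319 = 38.7%, the internal panel 1142/2336 = 48.9% → the internal panel
The internal panel wins overall and in every proposal group — no reversal.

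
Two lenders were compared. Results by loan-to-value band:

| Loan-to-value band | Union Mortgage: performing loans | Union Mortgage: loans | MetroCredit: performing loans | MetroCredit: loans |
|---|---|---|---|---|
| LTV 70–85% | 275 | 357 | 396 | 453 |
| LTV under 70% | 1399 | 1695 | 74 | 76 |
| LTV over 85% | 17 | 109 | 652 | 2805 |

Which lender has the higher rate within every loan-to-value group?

LTV 70–85%: Union Mortgage 275/357 = 77.0%, MetroCredit 396/453 = 87.4% → MetroCredit
LTV under 70%: Union Mortgage 1399/1695 = 82.5%, MetroCredit 74/76 = 97.4% → MetroCredit
LTV over 85%: Union Mortgage 17/109 = 15.6%, MetroCredit 652/2805 = 23.2% → MetroCredit
MetroCredit has the higher rate in all 3 groups.

MetroCredit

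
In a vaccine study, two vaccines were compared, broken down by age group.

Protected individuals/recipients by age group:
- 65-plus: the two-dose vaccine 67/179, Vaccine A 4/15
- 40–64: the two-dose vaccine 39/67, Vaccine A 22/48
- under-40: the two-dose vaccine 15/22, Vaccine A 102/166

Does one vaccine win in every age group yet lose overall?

65-plus: the two-dose vaccine 67/179 = 37.4%, Vaccine A 4/15 = 26.7% → the two-dose vaccine
40–64: the two-dose vaccine 39/67 = 58.2%, Vaccine A 22/48 = 45.8% → the two-dose vaccine
Under-40: the two-dose vaccine 15/22 = 68.2%, Vaccine A 102/166 = 61.4% → the two-dose vaccine
Overall: the two-dose vaccine 121/268 = 45.1%, Vaccine A 128/229 = 55.9% → Vaccine A
The two-dose vaccine wins each age group but Vaccine A wins overall — the comparison reverses. The two-dose vaccine's recipients skew toward 65-plus, which has a lower base rate.

Yes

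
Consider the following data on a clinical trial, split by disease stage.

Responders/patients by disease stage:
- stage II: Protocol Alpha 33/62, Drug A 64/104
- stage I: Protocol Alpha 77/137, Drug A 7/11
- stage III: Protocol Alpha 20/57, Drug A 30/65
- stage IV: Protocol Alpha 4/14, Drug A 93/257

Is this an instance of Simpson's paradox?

Stage II: Protocol Alpha 33/62 = 53.2%, Drug A 64/104 = 61.5% → Drug A
Stage I: Protocol Alpha 77/137 = 56.2%, Drug A 7/11 = 63.6% → Drug A
Stage III: Protocol Alpha 20/57 = 35.1%, Drug A 30/65 = 46.2% → Drug A
Stage IV: Protocol Alpha 4/14 = 28.6%, Drug A 93/257 = 36.2% → Drug A
Overall: Protocol Alpha 134/270 = 49.6%, Drug A 194/437 = 44.4% → Protocol Alpha
Drug A wins each disease group but Protocol Alpha wins overall — the comparison reverses. Drug A's patients skew toward stage IV, which has a lower base rate.

Yes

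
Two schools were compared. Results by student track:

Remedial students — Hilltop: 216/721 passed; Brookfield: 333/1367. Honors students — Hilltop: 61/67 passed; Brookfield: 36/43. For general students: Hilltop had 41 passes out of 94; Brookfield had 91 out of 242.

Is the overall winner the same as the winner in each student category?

Remedial: Hilltop 216/721 = 30.0%, Brookfield 333/1367 = 24.4% → Hilltop
Honors: Hilltop 61/67 = 91.0%, Brookfield 36/43 = 83.7% → Hilltop
General: Hilltop 41/94 = 43.6%, Brookfield 91/242 = 37.6% → Hilltop
Overall: Hilltop 318/882 = 36.1%, Brookfield 460/1652 = 27.8% → Hilltop
Hilltop wins overall and in every student group — no reversal.

Yes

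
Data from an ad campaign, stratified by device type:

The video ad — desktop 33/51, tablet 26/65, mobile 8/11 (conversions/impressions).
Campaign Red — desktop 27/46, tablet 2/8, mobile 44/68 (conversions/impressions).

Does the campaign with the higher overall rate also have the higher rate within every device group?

Desktop: the video ad 33/51 = 64.7%, Campaign Red 27/46 = 58.7% → the video ad
Tablet: the video ad 26/65 = 40.0%, Campaign Red 2/8 = 25.0% → the video ad
Mobile: the video ad 8/11 = 72.7%, Campaign Red 44/68 = 64.7% → the video ad
Overall: the video ad 67/127 = 52.8%, Campaign Red 73/122 = 59.8% → Campaign Red
The video ad wins each device group but Campaign Red wins overall — the comparison reverses. The video ad's impressions skew toward tablet, which has a lower base rate.

No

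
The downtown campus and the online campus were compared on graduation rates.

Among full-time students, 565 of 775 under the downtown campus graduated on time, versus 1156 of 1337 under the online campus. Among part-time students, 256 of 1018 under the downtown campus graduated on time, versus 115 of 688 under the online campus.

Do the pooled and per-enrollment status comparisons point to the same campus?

Full-time: the downtown campus 565/775 = 72.9%, the online campus 1156/1337 = 86.5% → the online campus
Part-time: the downtown campus 256/1018 = 25.1%, the online campus 115/688 = 16.7% → the downtown campus
Overall: the downtown campus 821/1793 = 45.8%, the online campus 1271/2025 = 62.8% → the online campus
Neither sweeps: the downtown campus wins 1 of 2 groups, the online campus wins 1. The online campus wins overall but not every group — no Simpson reversal.

No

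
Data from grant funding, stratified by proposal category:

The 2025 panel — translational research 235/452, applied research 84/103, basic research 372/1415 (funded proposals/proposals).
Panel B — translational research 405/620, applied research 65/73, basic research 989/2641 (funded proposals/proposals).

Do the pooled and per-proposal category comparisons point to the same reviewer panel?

Yes

Translational research: the 2025 panel 235/452 = 52.0%, Panel B 405/620 = 65.3% → Panel B
Applied research: the 2025 panel 84/103 = 81.6%, Panel B 65/73 = 89.0% → Panel B
Basic research: the 2025 panel 372/1415 = 26.3%, Panel B 989/2641 = 37.4% → Panel B
Overall: the 2025 panel 691/1970 = 35.1%, Panel B 1459/3334 = 43.8% → Panel B
Panel B wins overall and in every proposal group — no reversal.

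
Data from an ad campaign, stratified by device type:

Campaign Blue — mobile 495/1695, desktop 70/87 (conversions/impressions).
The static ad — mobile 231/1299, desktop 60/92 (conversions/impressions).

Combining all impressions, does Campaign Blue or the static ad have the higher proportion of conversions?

Campaign Blue

Mobile: Campaign Blue 495/1695 = 29.2%, the static ad 231/1299 = 17.8% → Campaign Blue
Desktop: Campaign Blue 70/87 = 80.5%, the static ad 60/92 = 65.2% → Campaign Blue
Overall: Campaign Blue 565/1782 = 31.7%, the static ad 291/1391 = 20.9% → Campaign Blue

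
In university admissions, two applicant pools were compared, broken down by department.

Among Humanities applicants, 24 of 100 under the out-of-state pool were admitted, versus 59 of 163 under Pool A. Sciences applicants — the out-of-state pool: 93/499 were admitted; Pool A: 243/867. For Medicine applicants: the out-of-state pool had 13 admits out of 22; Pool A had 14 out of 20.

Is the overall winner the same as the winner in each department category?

Yes

Humanities: the out-of-state pool 24/100 = 24.0%, Pool A 59/163 = 36.2% → Pool A
Sciences: the out-of-state pool 93/499 = 18.6%, Pool A 243/867 = 28.0% → Pool A
Medicine: the out-of-state pool 13/22 = 59.1%, Pool A 14/20 = 70.0% → Pool A
Overall: the out-of-state pool 130/621 = 20.9%, Pool A 316/1050 = 30.1% → Pool A
Pool A wins overall and in every department group — no reversal.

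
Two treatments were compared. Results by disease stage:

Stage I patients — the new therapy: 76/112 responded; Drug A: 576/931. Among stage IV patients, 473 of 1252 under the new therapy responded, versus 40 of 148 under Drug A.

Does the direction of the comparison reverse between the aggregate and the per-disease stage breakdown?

Stage I: the new therapy 76/112 = 67.9%, Drug A 576/931 = 61.9% → the new therapy
Stage IV: the new therapy 473/1252 = 37.8%, Drug A 40/148 = 27.0% → the new therapy
Overall: the new therapy 549/1364 = 40.2%, Drug A 616/1079 = 57.1% → Drug A
The new therapy wins each disease group but Drug A wins overall — the comparison reverses. The new therapy's patients skew toward stage IV, which has a lower base rate.

Yes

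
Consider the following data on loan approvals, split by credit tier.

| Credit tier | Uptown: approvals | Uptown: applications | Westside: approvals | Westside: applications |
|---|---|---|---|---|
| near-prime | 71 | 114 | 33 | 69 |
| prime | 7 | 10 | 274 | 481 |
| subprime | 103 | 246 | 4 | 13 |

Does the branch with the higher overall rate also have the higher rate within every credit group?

No

Near-prime: Uptown 71/114 = 62.3%, Westside 33/69 = 47.8% → Uptown
Prime: Uptown 7/10 = 70.0%, Westside 274/481 = 57.0% → Uptown
Subprime: Uptown 103/246 = 41.9%, Westside 4/13 = 30.8% → Uptown
Overall: Uptown 181/370 = 48.9%, Westside 311/563 = 55.2% → Westside
Uptown wins each credit group but Westside wins overall — the comparison reverses. Uptown's applications skew toward subprime, which has a lower base rate.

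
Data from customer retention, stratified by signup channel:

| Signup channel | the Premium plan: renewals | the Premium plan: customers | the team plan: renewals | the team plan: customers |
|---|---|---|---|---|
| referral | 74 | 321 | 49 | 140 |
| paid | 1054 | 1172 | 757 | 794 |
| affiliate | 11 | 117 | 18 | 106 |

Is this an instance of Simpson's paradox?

Referral: the Premium plan 74/321 = 23.1%, the team plan 49/140 = 35.0% → the team plan
Paid: the Premium plan 1054/1172 = 89.9%, the team plan 757/794 = 95.3% → the team plan
Affiliate: the Premium plan 11/117 = 9.4%, the team plan 18/106 = 17.0% → the team plan
Overall: the Premium plan 1139/1610 = 70.7%, the team plan 824/1040 = 79.2% → the team plan
The team plan wins overall and in every signup group — no reversal.

No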